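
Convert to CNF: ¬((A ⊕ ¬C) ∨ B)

(¬A ∨ ¬C) ∧ (C ∨ A) ∧ ¬B

¬((A ⊕ ¬C) ∨ B)
≡ ¬((A ∨ ¬C) ∧ ¬(A ∧ ¬C) ∨ B)   (expand ⊕)
≡ ¬((A ∨ ¬C) ∧ ¬(A ∧ ¬C)) ∧ ¬B   (De Morgan)
≡ (¬(A ∨ ¬C) ∨ ¬¬(A ∧ ¬C)) ∧ ¬B   (De Morgan)
≡ (¬A ∧ ¬¬C ∨ ¬¬(A ∧ ¬C)) ∧ ¬B   (De Morgan)
≡ (¬A ∧ C ∨ ¬¬(A ∧ ¬C)) ∧ ¬B   (double negation)
≡ (¬A ∧ C ∨ A ∧ ¬C) ∧ ¬B   (double negation)
≡ (¬A ∨ A) ∧ (¬A ∨ ¬C) ∧ (C ∨ A) ∧ (C ∨ ¬C) ∧ ¬B   (distribute ∨ over ∧)
≡ (¬A ∨ ¬C) ∧ (C ∨ A) ∧ ¬B   (simplify)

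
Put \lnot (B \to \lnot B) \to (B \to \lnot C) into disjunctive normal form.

\lnot (B \to \lnot B) \to (B \to \lnot C)
≡ \lnot \lnot (B \to \lnot B) \lor (B \to \lnot C)   (eliminate \to)
≡ \lnot \lnot (\lnot B \lor \lnot B) \lor (B \to \lnot C)   (eliminate \to)
≡ \lnot \lnot (\lnot B \lor \lnot B) \lor \lnot B \lor \lnot C   (eliminate \to)
≡ \lnot B \lor \lnot B \lor \lnot B \lor \lnot C   (double negation)
≡ \lnot B \lor \lnot C   (simplify)

\lnot B \lor \lnot C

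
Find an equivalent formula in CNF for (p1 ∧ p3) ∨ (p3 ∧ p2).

(p1 ∨ p2) ∧ p3

(p1 ∧ p3) ∨ (p3 ∧ p2)
≡ (p1 ∨ p3) ∧ (p1 ∨ p2) ∧ (p3 ∨ p3) ∧ (p3 ∨ p2)   [distribute ∨ over ∧]
≡ (p1 ∨ p2) ∧ p3   [simplify]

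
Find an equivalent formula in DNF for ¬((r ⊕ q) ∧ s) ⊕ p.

¬((r ⊕ q) ∧ s) ⊕ p
⇔ ¬((r ⊕ q) ∧ s) ∧ ¬p ∨ ¬¬((r ⊕ q) ∧ s) ∧ p   — expand ⊕
⇔ ¬((r ∧ ¬q ∨ ¬r ∧ q) ∧ s) ∧ ¬p ∨ ¬¬((r ⊕ q) ∧ s) ∧ p   — expand ⊕
⇔ ¬((r ∧ ¬q ∨ ¬r ∧ q) ∧ s) ∧ ¬p ∨ ¬¬((r ∧ ¬q ∨ ¬r ∧ q) ∧ s) ∧ p   — expand ⊕
⇔ (¬(r ∧ ¬q ∨ ¬r ∧ q) ∨ ¬s) ∧ ¬p ∨ ¬¬((r ∧ ¬q ∨ ¬r ∧ q) ∧ s) ∧ p   — De Morgan
⇔ (¬(r ∧ ¬q) ∧ ¬(¬r ∧ q) ∨ ¬s) ∧ ¬p ∨ ¬¬((r ∧ ¬q ∨ ¬r ∧ q) ∧ s) ∧ p   — De Morgan
⇔ ((¬r ∨ ¬¬q) ∧ ¬(¬r ∧ q) ∨ ¬s) ∧ ¬p ∨ ¬¬((r ∧ ¬q ∨ ¬r ∧ q) ∧ s) ∧ p   — De Morgan
⇔ ((¬r ∨ q) ∧ ¬(¬r ∧ q) ∨ ¬s) ∧ ¬p ∨ ¬¬((r ∧ ¬q ∨ ¬r ∧ q) ∧ s) ∧ p   — double negation
⇔ ((¬r ∨ q) ∧ (¬¬r ∨ ¬q) ∨ ¬s) ∧ ¬p ∨ ¬¬((r ∧ ¬q ∨ ¬r ∧ q) ∧ s) ∧ p   — De Morgan
⇔ ((¬r ∨ q) ∧ (r ∨ ¬q) ∨ ¬s) ∧ ¬p ∨ ¬¬((r ∧ ¬q ∨ ¬r ∧ q) ∧ s) ∧ p   — double negation
⇔ ((¬r ∨ q) ∧ (r ∨ ¬q) ∨ ¬s) ∧ ¬p ∨ (r ∧ ¬q ∨ ¬r ∧ q) ∧ s ∧ p   — double negation
⇔ ¬r ∧ r ∧ ¬p ∨ ¬r ∧ ¬q ∧ ¬p ∨ q ∧ r ∧ ¬p ∨ q ∧ ¬q ∧ ¬p ∨ ¬s ∧ ¬p ∨ r ∧ ¬q ∧ s ∧ p ∨ ¬r ∧ q ∧ s ∧ p   — distribute ∧ over ∨
⇔ ¬r ∧ ¬q ∧ ¬p ∨ q ∧ r ∧ ¬p ∨ ¬s ∧ ¬p ∨ r ∧ ¬q ∧ s ∧ p ∨ ¬r ∧ q ∧ s ∧ p   — simplify

¬r ∧ ¬q ∧ ¬p ∨ q ∧ r ∧ ¬p ∨ ¬s ∧ ¬p ∨ r ∧ ¬q ∧ s ∧ p ∨ ¬r ∧ q ∧ s ∧ p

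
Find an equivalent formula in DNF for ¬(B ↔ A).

(B ∧ ¬A) ∨ (A ∧ ¬B)

¬(B ↔ A)
⇔ ¬((B → A) ∧ (A → B))   [eliminate ↔]
⇔ ¬((¬B ∨ A) ∧ (A → B))   [eliminate →]
⇔ ¬((¬B ∨ A) ∧ (¬A ∨ B))   [eliminate →]
⇔ ¬(¬B ∨ A) ∨ ¬(¬A ∨ B)   [De Morgan]
⇔ (¬¬B ∧ ¬A) ∨ ¬(¬A ∨ B)   [De Morgan]
⇔ (B ∧ ¬A) ∨ ¬(¬A ∨ B)   [double negation]
⇔ (B ∧ ¬A) ∨ (¬¬A ∧ ¬B)   [De Morgan]
⇔ (B ∧ ¬A) ∨ (A ∧ ¬B)   [double negation]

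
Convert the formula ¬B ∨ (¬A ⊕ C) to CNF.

(¬B ∨ ¬A ∨ C) ∧ (¬B ∨ A ∨ ¬C)

¬B ∨ (¬A ⊕ C)
≡ ¬B ∨ ((¬A ∨ C) ∧ ¬(¬A ∧ C))   — expand ⊕
≡ ¬B ∨ ((¬A ∨ C) ∧ (¬¬A ∨ ¬C))   — De Morgan
≡ ¬B ∨ ((¬A ∨ C) ∧ (A ∨ ¬C))   — double negation
≡ (¬B ∨ ¬A ∨ C) ∧ (¬B ∨ A ∨ ¬C)   — distribute ∨ over ∧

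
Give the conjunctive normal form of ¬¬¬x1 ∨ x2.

¬¬¬x1 ∨ x2
≡ ¬x1 ∨ x2   [double negation]

¬x1 ∨ x2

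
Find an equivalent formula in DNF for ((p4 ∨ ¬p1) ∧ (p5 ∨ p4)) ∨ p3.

p4 ∨ (¬p1 ∧ p5) ∨ p3

((p4 ∨ ¬p1) ∧ (p5 ∨ p4)) ∨ p3
= (p4 ∧ p5) ∨ (p4 ∧ p4) ∨ (¬p1 ∧ p5) ∨ (¬p1 ∧ p4) ∨ p3
= p4 ∨ (¬p1 ∧ p5) ∨ p3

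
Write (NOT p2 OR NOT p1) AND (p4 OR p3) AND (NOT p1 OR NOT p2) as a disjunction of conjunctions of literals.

(NOT p2 OR NOT p1) AND (p4 OR p3) AND (NOT p1 OR NOT p2)
≡ (NOT p2 AND p4 AND NOT p1) OR (NOT p2 AND p4 AND NOT p2) OR (NOT p2 AND p3 AND NOT p1) OR (NOT p2 AND p3 AND NOT p2) OR (NOT p1 AND p4 AND NOT p1) OR (NOT p1 AND p4 AND NOT p2) OR (NOT p1 AND p3 AND NOT p1) OR (NOT p1 AND p3 AND NOT p2)   — distribute AND over OR
≡ (NOT p2 AND p4) OR (NOT p2 AND p3) OR (NOT p1 AND p4) OR (NOT p1 AND p3)   — simplify

(NOT p2 AND p4) OR (NOT p2 AND p3) OR (NOT p1 AND p4) OR (NOT p1 AND p3)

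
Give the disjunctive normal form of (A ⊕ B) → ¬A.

(A ⊕ B) → ¬A
≡ ¬(A ⊕ B) ∨ ¬A   (eliminate →)
≡ ¬((A ∧ ¬B) ∨ (¬A ∧ B)) ∨ ¬A   (expand ⊕)
≡ (¬(A ∧ ¬B) ∧ ¬(¬A ∧ B)) ∨ ¬A   (De Morgan)
≡ ((¬A ∨ ¬¬B) ∧ ¬(¬A ∧ B)) ∨ ¬A   (De Morgan)
≡ ((¬A ∨ B) ∧ ¬(¬A ∧ B)) ∨ ¬A   (double negation)
≡ ((¬A ∨ B) ∧ (¬¬A ∨ ¬B)) ∨ ¬A   (De Morgan)
≡ ((¬A ∨ B) ∧ (A ∨ ¬B)) ∨ ¬A   (double negation)
≡ (¬A ∧ A) ∨ (¬A ∧ ¬B) ∨ (B ∧ A) ∨ (B ∧ ¬B) ∨ ¬A   (distribute ∧ over ∨)
≡ (B ∧ A) ∨ ¬A   (simplify)

(B ∧ A) ∨ ¬A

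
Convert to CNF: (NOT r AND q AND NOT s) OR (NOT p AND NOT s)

(NOT r OR NOT p) AND (q OR NOT p) AND NOT s

(NOT r AND q AND NOT s) OR (NOT p AND NOT s)
≡ (NOT r OR NOT p) AND (NOT r OR NOT s) AND (q OR NOT p) AND (q OR NOT s) AND (NOT s OR NOT p) AND (NOT s OR NOT s)   (distribute OR over AND)
≡ (NOT r OR NOT p) AND (q OR NOT p) AND NOT s   (simplify)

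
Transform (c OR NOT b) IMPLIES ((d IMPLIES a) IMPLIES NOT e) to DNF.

(c OR NOT b) IMPLIES ((d IMPLIES a) IMPLIES NOT e)
≡ NOT (c OR NOT b) OR ((d IMPLIES a) IMPLIES NOT e)   [eliminate IMPLIES]
≡ NOT (c OR NOT b) OR NOT (d IMPLIES a) OR NOT e   [eliminate IMPLIES]
≡ NOT (c OR NOT b) OR NOT (NOT d OR a) OR NOT e   [eliminate IMPLIES]
≡ (NOT c AND NOT NOT b) OR NOT (NOT d OR a) OR NOT e   [De Morgan]
≡ (NOT c AND b) OR NOT (NOT d OR a) OR NOT e   [double negation]
≡ (NOT c AND b) OR (NOT NOT d AND NOT a) OR NOT e   [De Morgan]
≡ (NOT c AND b) OR (d AND NOT a) OR NOT e   [double negation]

(NOT c AND b) OR (d AND NOT a) OR NOT e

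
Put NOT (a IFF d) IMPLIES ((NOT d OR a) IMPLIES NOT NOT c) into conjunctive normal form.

NOT (a IFF d) IMPLIES ((NOT d OR a) IMPLIES NOT NOT c)
= NOT NOT (a IFF d) OR ((NOT d OR a) IMPLIES NOT NOT c)   — eliminate IMPLIES
= NOT NOT ((a IMPLIES d) AND (d IMPLIES a)) OR ((NOT d OR a) IMPLIES NOT NOT c)   — eliminate IFF
= NOT NOT ((NOT a OR d) AND (d IMPLIES a)) OR ((NOT d OR a) IMPLIES NOT NOT c)   — eliminate IMPLIES
= NOT NOT ((NOT a OR d) AND (NOT d OR a)) OR ((NOT d OR a) IMPLIES NOT NOT c)   — eliminate IMPLIES
= NOT NOT ((NOT a OR d) AND (NOT d OR a)) OR NOT (NOT d OR a) OR NOT NOT c   — eliminate IMPLIES
= ((NOT a OR d) AND (NOT d OR a)) OR NOT (NOT d OR a) OR NOT NOT c   — double negation
= ((NOT a OR d) AND (NOT d OR a)) OR (NOT NOT d AND NOT a) OR NOT NOT c   — De Morgan
= ((NOT a OR d) AND (NOT d OR a)) OR (d AND NOT a) OR NOT NOT c   — double negation
= ((NOT a OR d) AND (NOT d OR a)) OR (d AND NOT a) OR c   — double negation
= (NOT a OR d OR d OR c) AND (NOT a OR d OR NOT a OR c) AND (NOT d OR a OR d OR c) AND (NOT d OR a OR NOT a OR c)   — distribute OR over AND
= NOT a OR d OR c   — simplify

NOT a OR d OR c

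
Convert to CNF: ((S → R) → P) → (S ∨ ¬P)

¬P ∨ S

((S → R) → P) → (S ∨ ¬P)
≡ ¬((S → R) → P) ∨ S ∨ ¬P
≡ ¬(¬(S → R) ∨ P) ∨ S ∨ ¬P
≡ ¬(¬(¬S ∨ R) ∨ P) ∨ S ∨ ¬P
≡ (¬¬(¬S ∨ R) ∧ ¬P) ∨ S ∨ ¬P
≡ ((¬S ∨ R) ∧ ¬P) ∨ S ∨ ¬P
≡ (¬S ∨ R ∨ S ∨ ¬P) ∧ (¬P ∨ S ∨ ¬P)
≡ ¬P ∨ S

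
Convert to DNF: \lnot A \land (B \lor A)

\lnot A \land B

\lnot A \land (B \lor A)
= (\lnot A \land B) \lor (\lnot A \land A)   [distribute \land over \lor]
= \lnot A \land B   [simplify]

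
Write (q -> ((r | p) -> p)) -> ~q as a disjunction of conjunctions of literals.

(q & r & ~p) | ~q

(q -> ((r | p) -> p)) -> ~q
= ~(q -> ((r | p) -> p)) | ~q   — eliminate ->
= ~(~q | ((r | p) -> p)) | ~q   — eliminate ->
= ~(~q | ~(r | p) | p) | ~q   — eliminate ->
= (~~q & ~~(r | p) & ~p) | ~q   — De Morgan
= (q & ~~(r | p) & ~p) | ~q   — double negation
= (q & (r | p) & ~p) | ~q   — double negation
= (q & r & ~p) | (q & p & ~p) | ~q   — distribute & over |
= (q & r & ~p) | ~q   — simplify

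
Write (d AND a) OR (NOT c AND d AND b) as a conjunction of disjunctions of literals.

(d AND a) OR (NOT c AND d AND b)
⇔ (d OR NOT c) AND (d OR d) AND (d OR b) AND (a OR NOT c) AND (a OR d) AND (a OR b)   — distribute OR over AND
⇔ d AND (a OR NOT c) AND (a OR b)   — simplify

d AND (a OR NOT c) AND (a OR b)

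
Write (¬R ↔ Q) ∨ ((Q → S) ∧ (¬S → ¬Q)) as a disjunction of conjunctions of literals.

(Q ∧ ¬R) ∨ ¬Q ∨ S

(¬R ↔ Q) ∨ ((Q → S) ∧ (¬S → ¬Q))
= ((¬R → Q) ∧ (Q → ¬R)) ∨ ((Q → S) ∧ (¬S → ¬Q))   (eliminate ↔)
= ((¬¬R ∨ Q) ∧ (Q → ¬R)) ∨ ((Q → S) ∧ (¬S → ¬Q))   (eliminate →)
= ((¬¬R ∨ Q) ∧ (¬Q ∨ ¬R)) ∨ ((Q → S) ∧ (¬S → ¬Q))   (eliminate →)
= ((¬¬R ∨ Q) ∧ (¬Q ∨ ¬R)) ∨ ((¬Q ∨ S) ∧ (¬S → ¬Q))   (eliminate →)
= ((¬¬R ∨ Q) ∧ (¬Q ∨ ¬R)) ∨ ((¬Q ∨ S) ∧ (¬¬S ∨ ¬Q))   (eliminate →)
= ((R ∨ Q) ∧ (¬Q ∨ ¬R)) ∨ ((¬Q ∨ S) ∧ (¬¬S ∨ ¬Q))   (double negation)
= ((R ∨ Q) ∧ (¬Q ∨ ¬R)) ∨ ((¬Q ∨ S) ∧ (S ∨ ¬Q))   (double negation)
= (R ∧ ¬Q) ∨ (R ∧ ¬R) ∨ (Q ∧ ¬Q) ∨ (Q ∧ ¬R) ∨ (¬Q ∧ S) ∨ (¬Q ∧ ¬Q) ∨ (S ∧ S) ∨ (S ∧ ¬Q)   (distribute ∧ over ∨)
= (Q ∧ ¬R) ∨ ¬Q ∨ S   (simplify)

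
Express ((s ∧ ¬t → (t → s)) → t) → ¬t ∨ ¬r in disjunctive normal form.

¬t ∨ ¬r

((s ∧ ¬t → (t → s)) → t) → ¬t ∨ ¬r
= ¬((s ∧ ¬t → (t → s)) → t) ∨ ¬t ∨ ¬r   [eliminate →]
= ¬(¬(s ∧ ¬t → (t → s)) ∨ t) ∨ ¬t ∨ ¬r   [eliminate →]
= ¬(¬(¬(s ∧ ¬t) ∨ (t → s)) ∨ t) ∨ ¬t ∨ ¬r   [eliminate →]
= ¬(¬(¬(s ∧ ¬t) ∨ ¬t ∨ s) ∨ t) ∨ ¬t ∨ ¬r   [eliminate →]
= ¬¬(¬(s ∧ ¬t) ∨ ¬t ∨ s) ∧ ¬t ∨ ¬t ∨ ¬r   [De Morgan]
= (¬(s ∧ ¬t) ∨ ¬t ∨ s) ∧ ¬t ∨ ¬t ∨ ¬r   [double negation]
= (¬s ∨ ¬¬t ∨ ¬t ∨ s) ∧ ¬t ∨ ¬t ∨ ¬r   [De Morgan]
= (¬s ∨ t ∨ ¬t ∨ s) ∧ ¬t ∨ ¬t ∨ ¬r   [double negation]
= ¬s ∧ ¬t ∨ t ∧ ¬t ∨ ¬t ∧ ¬t ∨ s ∧ ¬t ∨ ¬t ∨ ¬r   [distribute ∧ over ∨]
= ¬t ∨ ¬r   [simplify]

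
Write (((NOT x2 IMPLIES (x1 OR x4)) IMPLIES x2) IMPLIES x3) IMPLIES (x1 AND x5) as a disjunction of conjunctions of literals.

(NOT x2 AND NOT x1 AND NOT x4 AND NOT x3) OR (x2 AND NOT x3) OR (x1 AND x5)

(((NOT x2 IMPLIES (x1 OR x4)) IMPLIES x2) IMPLIES x3) IMPLIES (x1 AND x5)
⇔ NOT (((NOT x2 IMPLIES (x1 OR x4)) IMPLIES x2) IMPLIES x3) OR (x1 AND x5)
⇔ NOT (NOT ((NOT x2 IMPLIES (x1 OR x4)) IMPLIES x2) OR x3) OR (x1 AND x5)
⇔ NOT (NOT (NOT (NOT x2 IMPLIES (x1 OR x4)) OR x2) OR x3) OR (x1 AND x5)
⇔ NOT (NOT (NOT (NOT NOT x2 OR x1 OR x4) OR x2) OR x3) OR (x1 AND x5)
⇔ (NOT NOT (NOT (NOT NOT x2 OR x1 OR x4) OR x2) AND NOT x3) OR (x1 AND x5)
⇔ ((NOT (NOT NOT x2 OR x1 OR x4) OR x2) AND NOT x3) OR (x1 AND x5)
⇔ (((NOT NOT NOT x2 AND NOT x1 AND NOT x4) OR x2) AND NOT x3) OR (x1 AND x5)
⇔ (((NOT x2 AND NOT x1 AND NOT x4) OR x2) AND NOT x3) OR (x1 AND x5)
⇔ (NOT x2 AND NOT x1 AND NOT x4 AND NOT x3) OR (x2 AND NOT x3) OR (x1 AND x5)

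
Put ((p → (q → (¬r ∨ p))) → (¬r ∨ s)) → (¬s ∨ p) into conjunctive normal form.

((p → (q → (¬r ∨ p))) → (¬r ∨ s)) → (¬s ∨ p)
= ¬((p → (q → (¬r ∨ p))) → (¬r ∨ s)) ∨ ¬s ∨ p   — eliminate →
= ¬(¬(p → (q → (¬r ∨ p))) ∨ ¬r ∨ s) ∨ ¬s ∨ p   — eliminate →
= ¬(¬(¬p ∨ (q → (¬r ∨ p))) ∨ ¬r ∨ s) ∨ ¬s ∨ p   — eliminate →
= ¬(¬(¬p ∨ ¬q ∨ ¬r ∨ p) ∨ ¬r ∨ s) ∨ ¬s ∨ p   — eliminate →
= (¬¬(¬p ∨ ¬q ∨ ¬r ∨ p) ∧ ¬¬r ∧ ¬s) ∨ ¬s ∨ p   — De Morgan
= ((¬p ∨ ¬q ∨ ¬r ∨ p) ∧ ¬¬r ∧ ¬s) ∨ ¬s ∨ p   — double negation
= ((¬p ∨ ¬q ∨ ¬r ∨ p) ∧ r ∧ ¬s) ∨ ¬s ∨ p   — double negation
= (¬p ∨ ¬q ∨ ¬r ∨ p ∨ ¬s ∨ p) ∧ (r ∨ ¬s ∨ p) ∧ (¬s ∨ ¬s ∨ p)   — distribute ∨ over ∧
= ¬s ∨ p   — simplify

¬s ∨ p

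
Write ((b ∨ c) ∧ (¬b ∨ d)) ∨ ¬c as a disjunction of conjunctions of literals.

((b ∨ c) ∧ (¬b ∨ d)) ∨ ¬c
= (b ∧ ¬b) ∨ (b ∧ d) ∨ (c ∧ ¬b) ∨ (c ∧ d) ∨ ¬c   [distribute ∧ over ∨]
= (b ∧ d) ∨ (c ∧ ¬b) ∨ (c ∧ d) ∨ ¬c   [simplify]

(b ∧ d) ∨ (c ∧ ¬b) ∨ (c ∧ d) ∨ ¬c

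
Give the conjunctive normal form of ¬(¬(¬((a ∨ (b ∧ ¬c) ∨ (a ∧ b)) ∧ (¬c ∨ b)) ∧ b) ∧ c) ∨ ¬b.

¬a ∨ ¬b ∨ ¬c

¬(¬(¬((a ∨ (b ∧ ¬c) ∨ (a ∧ b)) ∧ (¬c ∨ b)) ∧ b) ∧ c) ∨ ¬b
⇔ ¬¬(¬((a ∨ (b ∧ ¬c) ∨ (a ∧ b)) ∧ (¬c ∨ b)) ∧ b) ∨ ¬c ∨ ¬b   (De Morgan)
⇔ (¬((a ∨ (b ∧ ¬c) ∨ (a ∧ b)) ∧ (¬c ∨ b)) ∧ b) ∨ ¬c ∨ ¬b   (double negation)
⇔ ((¬(a ∨ (b ∧ ¬c) ∨ (a ∧ b)) ∨ ¬(¬c ∨ b)) ∧ b) ∨ ¬c ∨ ¬b   (De Morgan)
⇔ (((¬a ∧ ¬(b ∧ ¬c) ∧ ¬(a ∧ b)) ∨ ¬(¬c ∨ b)) ∧ b) ∨ ¬c ∨ ¬b   (De Morgan)
⇔ (((¬a ∧ (¬b ∨ ¬¬c) ∧ ¬(a ∧ b)) ∨ ¬(¬c ∨ b)) ∧ b) ∨ ¬c ∨ ¬b   (De Morgan)
⇔ (((¬a ∧ (¬b ∨ c) ∧ ¬(a ∧ b)) ∨ ¬(¬c ∨ b)) ∧ b) ∨ ¬c ∨ ¬b   (double negation)
⇔ (((¬a ∧ (¬b ∨ c) ∧ (¬a ∨ ¬b)) ∨ ¬(¬c ∨ b)) ∧ b) ∨ ¬c ∨ ¬b   (De Morgan)
⇔ (((¬a ∧ (¬b ∨ c) ∧ (¬a ∨ ¬b)) ∨ (¬¬c ∧ ¬b)) ∧ b) ∨ ¬c ∨ ¬b   (De Morgan)
⇔ (((¬a ∧ (¬b ∨ c) ∧ (¬a ∨ ¬b)) ∨ (c ∧ ¬b)) ∧ b) ∨ ¬c ∨ ¬b   (double negation)
⇔ (¬a ∨ c ∨ ¬c ∨ ¬b) ∧ (¬a ∨ ¬b ∨ ¬c ∨ ¬b) ∧ (¬b ∨ c ∨ c ∨ ¬c ∨ ¬b) ∧ (¬b ∨ c ∨ ¬b ∨ ¬c ∨ ¬b) ∧ (¬a ∨ ¬b ∨ c ∨ ¬c ∨ ¬b) ∧ (¬a ∨ ¬b ∨ ¬b ∨ ¬c ∨ ¬b) ∧ (b ∨ ¬c ∨ ¬b)   (distribute ∨ over ∧)
⇔ ¬a ∨ ¬b ∨ ¬c   (simplify)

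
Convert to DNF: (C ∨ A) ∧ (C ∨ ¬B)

C ∨ (A ∧ ¬B)

(C ∨ A) ∧ (C ∨ ¬B)
≡ (C ∧ C) ∨ (C ∧ ¬B) ∨ (A ∧ C) ∨ (A ∧ ¬B)
≡ C ∨ (A ∧ ¬B)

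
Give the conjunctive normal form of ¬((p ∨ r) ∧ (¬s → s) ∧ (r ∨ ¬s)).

¬r ∨ ¬s

¬((p ∨ r) ∧ (¬s → s) ∧ (r ∨ ¬s))
≡ ¬((p ∨ r) ∧ (¬¬s ∨ s) ∧ (r ∨ ¬s))   [eliminate →]
≡ ¬(p ∨ r) ∨ ¬(¬¬s ∨ s) ∨ ¬(r ∨ ¬s)   [De Morgan]
≡ (¬p ∧ ¬r) ∨ ¬(¬¬s ∨ s) ∨ ¬(r ∨ ¬s)   [De Morgan]
≡ (¬p ∧ ¬r) ∨ (¬¬¬s ∧ ¬s) ∨ ¬(r ∨ ¬s)   [De Morgan]
≡ (¬p ∧ ¬r) ∨ (¬s ∧ ¬s) ∨ ¬(r ∨ ¬s)   [double negation]
≡ (¬p ∧ ¬r) ∨ (¬s ∧ ¬s) ∨ (¬r ∧ ¬¬s)   [De Morgan]
≡ (¬p ∧ ¬r) ∨ (¬s ∧ ¬s) ∨ (¬r ∧ s)   [double negation]
≡ (¬p ∨ ¬s ∨ ¬r) ∧ (¬p ∨ ¬s ∨ s) ∧ (¬p ∨ ¬s ∨ ¬r) ∧ (¬p ∨ ¬s ∨ s) ∧ (¬r ∨ ¬s ∨ ¬r) ∧ (¬r ∨ ¬s ∨ s) ∧ (¬r ∨ ¬s ∨ ¬r) ∧ (¬r ∨ ¬s ∨ s)   [distribute ∨ over ∧]
≡ ¬r ∨ ¬s   [simplify]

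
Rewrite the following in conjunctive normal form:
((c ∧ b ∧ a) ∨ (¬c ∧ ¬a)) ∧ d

(c ∨ ¬a) ∧ (b ∨ ¬c) ∧ (b ∨ ¬a) ∧ (a ∨ ¬c) ∧ d

((c ∧ b ∧ a) ∨ (¬c ∧ ¬a)) ∧ d
⇔ (c ∨ ¬c) ∧ (c ∨ ¬a) ∧ (b ∨ ¬c) ∧ (b ∨ ¬a) ∧ (a ∨ ¬c) ∧ (a ∨ ¬a) ∧ d   [distribute ∨ over ∧]
⇔ (c ∨ ¬a) ∧ (b ∨ ¬c) ∧ (b ∨ ¬a) ∧ (a ∨ ¬c) ∧ d   [simplify]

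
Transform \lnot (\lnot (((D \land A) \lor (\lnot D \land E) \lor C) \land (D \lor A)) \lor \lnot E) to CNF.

\lnot (\lnot (((D \land A) \lor (\lnot D \land E) \lor C) \land (D \lor A)) \lor \lnot E)
≡ \lnot \lnot (((D \land A) \lor (\lnot D \land E) \lor C) \land (D \lor A)) \land \lnot \lnot E   [De Morgan]
≡ ((D \land A) \lor (\lnot D \land E) \lor C) \land (D \lor A) \land \lnot \lnot E   [double negation]
≡ ((D \land A) \lor (\lnot D \land E) \lor C) \land (D \lor A) \land E   [double negation]
≡ (D \lor \lnot D \lor C) \land (D \lor E \lor C) \land (A \lor \lnot D \lor C) \land (A \lor E \lor C) \land (D \lor A) \land E   [distribute \lor over \land]
≡ (A \lor \lnot D \lor C) \land (D \lor A) \land E   [simplify]

(A \lor \lnot D \lor C) \land (D \lor A) \land E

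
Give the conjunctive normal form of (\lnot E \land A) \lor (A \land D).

(\lnot E \lor D) \land A

(\lnot E \land A) \lor (A \land D)
= (\lnot E \lor A) \land (\lnot E \lor D) \land (A \lor A) \land (A \lor D)   (distribute \lor over \land)
= (\lnot E \lor D) \land A   (simplify)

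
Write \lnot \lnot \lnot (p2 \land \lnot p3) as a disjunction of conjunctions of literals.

\lnot p2 \lor p3

\lnot \lnot \lnot (p2 \land \lnot p3)
≡ \lnot (p2 \land \lnot p3)   [double negation]
≡ \lnot p2 \lor \lnot \lnot p3   [De Morgan]
≡ \lnot p2 \lor p3   [double negation]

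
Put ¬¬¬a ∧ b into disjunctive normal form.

¬a ∧ b

¬¬¬a ∧ b
≡ ¬a ∧ b   [double negation]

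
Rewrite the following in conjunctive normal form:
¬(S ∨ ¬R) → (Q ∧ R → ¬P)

S ∨ ¬R ∨ ¬Q ∨ ¬P

¬(S ∨ ¬R) → (Q ∧ R → ¬P)
⇔ ¬¬(S ∨ ¬R) ∨ (Q ∧ R → ¬P)   (eliminate →)
⇔ ¬¬(S ∨ ¬R) ∨ ¬(Q ∧ R) ∨ ¬P   (eliminate →)
⇔ S ∨ ¬R ∨ ¬(Q ∧ R) ∨ ¬P   (double negation)
⇔ S ∨ ¬R ∨ ¬Q ∨ ¬R ∨ ¬P   (De Morgan)
⇔ S ∨ ¬R ∨ ¬Q ∨ ¬P   (simplify)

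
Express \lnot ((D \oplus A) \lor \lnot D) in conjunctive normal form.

(\lnot D \lor A) \land D

\lnot ((D \oplus A) \lor \lnot D)
= \lnot (((D \lor A) \land \lnot (D \land A)) \lor \lnot D)   — expand \oplus
= \lnot ((D \lor A) \land \lnot (D \land A)) \land \lnot \lnot D   — De Morgan
= (\lnot (D \lor A) \lor \lnot \lnot (D \land A)) \land \lnot \lnot D   — De Morgan
= ((\lnot D \land \lnot A) \lor \lnot \lnot (D \land A)) \land \lnot \lnot D   — De Morgan
= ((\lnot D \land \lnot A) \lor (D \land A)) \land \lnot \lnot D   — double negation
= ((\lnot D \land \lnot A) \lor (D \land A)) \land D   — double negation
= (\lnot D \lor D) \land (\lnot D \lor A) \land (\lnot A \lor D) \land (\lnot A \lor A) \land D   — distribute \lor over \land
= (\lnot D \lor A) \land D   — simplify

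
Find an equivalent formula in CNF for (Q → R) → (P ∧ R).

(Q → R) → (P ∧ R)
= ¬(Q → R) ∨ (P ∧ R)   [eliminate →]
= ¬(¬Q ∨ R) ∨ (P ∧ R)   [eliminate →]
= (¬¬Q ∧ ¬R) ∨ (P ∧ R)   [De Morgan]
= (Q ∧ ¬R) ∨ (P ∧ R)   [double negation]
= (Q ∨ P) ∧ (Q ∨ R) ∧ (¬R ∨ P) ∧ (¬R ∨ R)   [distribute ∨ over ∧]
= (Q ∨ P) ∧ (Q ∨ R) ∧ (¬R ∨ P)   [simplify]

(Q ∨ P) ∧ (Q ∨ R) ∧ (¬R ∨ P)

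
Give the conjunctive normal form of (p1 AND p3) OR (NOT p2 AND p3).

(p1 OR NOT p2) AND p3

(p1 AND p3) OR (NOT p2 AND p3)
= (p1 OR NOT p2) AND (p1 OR p3) AND (p3 OR NOT p2) AND (p3 OR p3)   [distribute OR over AND]
= (p1 OR NOT p2) AND p3   [simplify]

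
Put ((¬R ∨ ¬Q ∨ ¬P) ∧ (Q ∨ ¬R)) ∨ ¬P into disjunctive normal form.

((¬R ∨ ¬Q ∨ ¬P) ∧ (Q ∨ ¬R)) ∨ ¬P
≡ (¬R ∧ Q) ∨ (¬R ∧ ¬R) ∨ (¬Q ∧ Q) ∨ (¬Q ∧ ¬R) ∨ (¬P ∧ Q) ∨ (¬P ∧ ¬R) ∨ ¬P   [distribute ∧ over ∨]
≡ ¬R ∨ ¬P   [simplify]

¬R ∨ ¬P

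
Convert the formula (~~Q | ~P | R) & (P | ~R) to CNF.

(~~Q | ~P | R) & (P | ~R)
= (Q | ~P | R) & (P | ~R)   — double negation

(Q | ~P | R) & (P | ~R)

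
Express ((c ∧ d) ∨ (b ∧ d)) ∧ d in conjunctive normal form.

((c ∧ d) ∨ (b ∧ d)) ∧ d
≡ (c ∨ b) ∧ (c ∨ d) ∧ (d ∨ b) ∧ (d ∨ d) ∧ d   (distribute ∨ over ∧)
≡ (c ∨ b) ∧ d   (simplify)

(c ∨ b) ∧ d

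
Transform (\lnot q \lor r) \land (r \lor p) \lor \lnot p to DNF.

(\lnot q \lor r) \land (r \lor p) \lor \lnot p
⇔ \lnot q \land r \lor \lnot q \land p \lor r \land r \lor r \land p \lor \lnot p   [distribute \land over \lor]
⇔ \lnot q \land p \lor r \lor \lnot p   [simplify]

\lnot q \land p \lor r \lor \lnot p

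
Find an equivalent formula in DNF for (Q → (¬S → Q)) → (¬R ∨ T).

¬R ∨ T

(Q → (¬S → Q)) → (¬R ∨ T)
≡ ¬(Q → (¬S → Q)) ∨ ¬R ∨ T   [eliminate →]
≡ ¬(¬Q ∨ (¬S → Q)) ∨ ¬R ∨ T   [eliminate →]
≡ ¬(¬Q ∨ ¬¬S ∨ Q) ∨ ¬R ∨ T   [eliminate →]
≡ (¬¬Q ∧ ¬¬¬S ∧ ¬Q) ∨ ¬R ∨ T   [De Morgan]
≡ (Q ∧ ¬¬¬S ∧ ¬Q) ∨ ¬R ∨ T   [double negation]
≡ (Q ∧ ¬S ∧ ¬Q) ∨ ¬R ∨ T   [double negation]
≡ ¬R ∨ T   [simplify]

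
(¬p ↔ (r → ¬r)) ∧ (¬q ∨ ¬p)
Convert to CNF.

(p ∨ ¬r) ∧ (r ∨ ¬p) ∧ (¬q ∨ ¬p)

(¬p ↔ (r → ¬r)) ∧ (¬q ∨ ¬p)
= (¬p → (r → ¬r)) ∧ ((r → ¬r) → ¬p) ∧ (¬q ∨ ¬p)   [eliminate ↔]
= (¬¬p ∨ (r → ¬r)) ∧ ((r → ¬r) → ¬p) ∧ (¬q ∨ ¬p)   [eliminate →]
= (¬¬p ∨ ¬r ∨ ¬r) ∧ ((r → ¬r) → ¬p) ∧ (¬q ∨ ¬p)   [eliminate →]
= (¬¬p ∨ ¬r ∨ ¬r) ∧ (¬(r → ¬r) ∨ ¬p) ∧ (¬q ∨ ¬p)   [eliminate →]
= (¬¬p ∨ ¬r ∨ ¬r) ∧ (¬(¬r ∨ ¬r) ∨ ¬p) ∧ (¬q ∨ ¬p)   [eliminate →]
= (p ∨ ¬r ∨ ¬r) ∧ (¬(¬r ∨ ¬r) ∨ ¬p) ∧ (¬q ∨ ¬p)   [double negation]
= (p ∨ ¬r ∨ ¬r) ∧ ((¬¬r ∧ ¬¬r) ∨ ¬p) ∧ (¬q ∨ ¬p)   [De Morgan]
= (p ∨ ¬r ∨ ¬r) ∧ ((r ∧ ¬¬r) ∨ ¬p) ∧ (¬q ∨ ¬p)   [double negation]
= (p ∨ ¬r ∨ ¬r) ∧ ((r ∧ r) ∨ ¬p) ∧ (¬q ∨ ¬p)   [double negation]
= (p ∨ ¬r ∨ ¬r) ∧ (r ∨ ¬p) ∧ (r ∨ ¬p) ∧ (¬q ∨ ¬p)   [distribute ∨ over ∧]
= (p ∨ ¬r) ∧ (r ∨ ¬p) ∧ (¬q ∨ ¬p)   [simplify]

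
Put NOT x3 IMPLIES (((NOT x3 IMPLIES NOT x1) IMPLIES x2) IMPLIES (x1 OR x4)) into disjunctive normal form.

NOT x3 IMPLIES (((NOT x3 IMPLIES NOT x1) IMPLIES x2) IMPLIES (x1 OR x4))
⇔ NOT NOT x3 OR (((NOT x3 IMPLIES NOT x1) IMPLIES x2) IMPLIES (x1 OR x4))   [eliminate IMPLIES]
⇔ NOT NOT x3 OR NOT ((NOT x3 IMPLIES NOT x1) IMPLIES x2) OR x1 OR x4   [eliminate IMPLIES]
⇔ NOT NOT x3 OR NOT (NOT (NOT x3 IMPLIES NOT x1) OR x2) OR x1 OR x4   [eliminate IMPLIES]
⇔ NOT NOT x3 OR NOT (NOT (NOT NOT x3 OR NOT x1) OR x2) OR x1 OR x4   [eliminate IMPLIES]
⇔ x3 OR NOT (NOT (NOT NOT x3 OR NOT x1) OR x2) OR x1 OR x4   [double negation]
⇔ x3 OR (NOT NOT (NOT NOT x3 OR NOT x1) AND NOT x2) OR x1 OR x4   [De Morgan]
⇔ x3 OR ((NOT NOT x3 OR NOT x1) AND NOT x2) OR x1 OR x4   [double negation]
⇔ x3 OR ((x3 OR NOT x1) AND NOT x2) OR x1 OR x4   [double negation]
⇔ x3 OR (x3 AND NOT x2) OR (NOT x1 AND NOT x2) OR x1 OR x4   [distribute AND over OR]
⇔ x3 OR (NOT x1 AND NOT x2) OR x1 OR x4   [simplify]

x3 OR (NOT x1 AND NOT x2) OR x1 OR x4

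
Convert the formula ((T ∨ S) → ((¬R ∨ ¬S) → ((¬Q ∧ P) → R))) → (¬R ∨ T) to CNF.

((T ∨ S) → ((¬R ∨ ¬S) → ((¬Q ∧ P) → R))) → (¬R ∨ T)
≡ ¬((T ∨ S) → ((¬R ∨ ¬S) → ((¬Q ∧ P) → R))) ∨ ¬R ∨ T
≡ ¬(¬(T ∨ S) ∨ ((¬R ∨ ¬S) → ((¬Q ∧ P) → R))) ∨ ¬R ∨ T
≡ ¬(¬(T ∨ S) ∨ ¬(¬R ∨ ¬S) ∨ ((¬Q ∧ P) → R)) ∨ ¬R ∨ T
≡ ¬(¬(T ∨ S) ∨ ¬(¬R ∨ ¬S) ∨ ¬(¬Q ∧ P) ∨ R) ∨ ¬R ∨ T
≡ (¬¬(T ∨ S) ∧ ¬¬(¬R ∨ ¬S) ∧ ¬¬(¬Q ∧ P) ∧ ¬R) ∨ ¬R ∨ T
≡ ((T ∨ S) ∧ ¬¬(¬R ∨ ¬S) ∧ ¬¬(¬Q ∧ P) ∧ ¬R) ∨ ¬R ∨ T
≡ ((T ∨ S) ∧ (¬R ∨ ¬S) ∧ ¬¬(¬Q ∧ P) ∧ ¬R) ∨ ¬R ∨ T
≡ ((T ∨ S) ∧ (¬R ∨ ¬S) ∧ ¬Q ∧ P ∧ ¬R) ∨ ¬R ∨ T
≡ (T ∨ S ∨ ¬R ∨ T) ∧ (¬R ∨ ¬S ∨ ¬R ∨ T) ∧ (¬Q ∨ ¬R ∨ T) ∧ (P ∨ ¬R ∨ T) ∧ (¬R ∨ ¬R ∨ T)
≡ ¬R ∨ T

¬R ∨ T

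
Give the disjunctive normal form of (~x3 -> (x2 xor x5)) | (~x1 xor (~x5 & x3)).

x3 | (x2 & ~x5) | (~x2 & x5) | (~x1 & x5) | (~x1 & ~x3)

(~x3 -> (x2 xor x5)) | (~x1 xor (~x5 & x3))
≡ ~~x3 | (x2 xor x5) | (~x1 xor (~x5 & x3))   [eliminate ->]
≡ ~~x3 | (x2 & ~x5) | (~x2 & x5) | (~x1 xor (~x5 & x3))   [expand xor]
≡ ~~x3 | (x2 & ~x5) | (~x2 & x5) | (~x1 & ~(~x5 & x3)) | (~~x1 & ~x5 & x3)   [expand xor]
≡ x3 | (x2 & ~x5) | (~x2 & x5) | (~x1 & ~(~x5 & x3)) | (~~x1 & ~x5 & x3)   [double negation]
≡ x3 | (x2 & ~x5) | (~x2 & x5) | (~x1 & (~~x5 | ~x3)) | (~~x1 & ~x5 & x3)   [De Morgan]
≡ x3 | (x2 & ~x5) | (~x2 & x5) | (~x1 & (x5 | ~x3)) | (~~x1 & ~x5 & x3)   [double negation]
≡ x3 | (x2 & ~x5) | (~x2 & x5) | (~x1 & (x5 | ~x3)) | (x1 & ~x5 & x3)   [double negation]
≡ x3 | (x2 & ~x5) | (~x2 & x5) | (~x1 & x5) | (~x1 & ~x3) | (x1 & ~x5 & x3)   [distribute & over |]
≡ x3 | (x2 & ~x5) | (~x2 & x5) | (~x1 & x5) | (~x1 & ~x3)   [simplify]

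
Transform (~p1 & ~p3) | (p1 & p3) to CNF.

(~p1 & ~p3) | (p1 & p3)
= (~p1 | p1) & (~p1 | p3) & (~p3 | p1) & (~p3 | p3)   [distribute | over &]
= (~p1 | p3) & (~p3 | p1)   [simplify]

(~p1 | p3) & (~p3 | p1)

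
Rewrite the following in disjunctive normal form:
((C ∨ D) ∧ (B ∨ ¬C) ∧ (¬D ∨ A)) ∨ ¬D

(C ∧ B ∧ A) ∨ (D ∧ B ∧ A) ∨ (D ∧ ¬C ∧ A) ∨ ¬D

((C ∨ D) ∧ (B ∨ ¬C) ∧ (¬D ∨ A)) ∨ ¬D
= (C ∧ B ∧ ¬D) ∨ (C ∧ B ∧ A) ∨ (C ∧ ¬C ∧ ¬D) ∨ (C ∧ ¬C ∧ A) ∨ (D ∧ B ∧ ¬D) ∨ (D ∧ B ∧ A) ∨ (D ∧ ¬C ∧ ¬D) ∨ (D ∧ ¬C ∧ A) ∨ ¬D
= (C ∧ B ∧ A) ∨ (D ∧ B ∧ A) ∨ (D ∧ ¬C ∧ A) ∨ ¬D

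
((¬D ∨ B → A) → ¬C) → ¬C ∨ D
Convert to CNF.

D ∨ A ∨ ¬C

((¬D ∨ B → A) → ¬C) → ¬C ∨ D
≡ ¬((¬D ∨ B → A) → ¬C) ∨ ¬C ∨ D   (eliminate →)
≡ ¬(¬(¬D ∨ B → A) ∨ ¬C) ∨ ¬C ∨ D   (eliminate →)
≡ ¬(¬(¬(¬D ∨ B) ∨ A) ∨ ¬C) ∨ ¬C ∨ D   (eliminate →)
≡ ¬¬(¬(¬D ∨ B) ∨ A) ∧ ¬¬C ∨ ¬C ∨ D   (De Morgan)
≡ (¬(¬D ∨ B) ∨ A) ∧ ¬¬C ∨ ¬C ∨ D   (double negation)
≡ (¬¬D ∧ ¬B ∨ A) ∧ ¬¬C ∨ ¬C ∨ D   (De Morgan)
≡ (D ∧ ¬B ∨ A) ∧ ¬¬C ∨ ¬C ∨ D   (double negation)
≡ (D ∧ ¬B ∨ A) ∧ C ∨ ¬C ∨ D   (double negation)
≡ (D ∨ A ∨ ¬C ∨ D) ∧ (¬B ∨ A ∨ ¬C ∨ D) ∧ (C ∨ ¬C ∨ D)   (distribute ∨ over ∧)
≡ D ∨ A ∨ ¬C   (simplify)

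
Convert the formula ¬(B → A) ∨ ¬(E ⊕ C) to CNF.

¬(B → A) ∨ ¬(E ⊕ C)
= ¬(¬B ∨ A) ∨ ¬(E ⊕ C)   [eliminate →]
= ¬(¬B ∨ A) ∨ ¬((E ∨ C) ∧ ¬(E ∧ C))   [expand ⊕]
= (¬¬B ∧ ¬A) ∨ ¬((E ∨ C) ∧ ¬(E ∧ C))   [De Morgan]
= (B ∧ ¬A) ∨ ¬((E ∨ C) ∧ ¬(E ∧ C))   [double negation]
= (B ∧ ¬A) ∨ ¬(E ∨ C) ∨ ¬¬(E ∧ C)   [De Morgan]
= (B ∧ ¬A) ∨ (¬E ∧ ¬C) ∨ ¬¬(E ∧ C)   [De Morgan]
= (B ∧ ¬A) ∨ (¬E ∧ ¬C) ∨ (E ∧ C)   [double negation]
= (B ∨ ¬E ∨ E) ∧ (B ∨ ¬E ∨ C) ∧ (B ∨ ¬C ∨ E) ∧ (B ∨ ¬C ∨ C) ∧ (¬A ∨ ¬E ∨ E) ∧ (¬A ∨ ¬E ∨ C) ∧ (¬A ∨ ¬C ∨ E) ∧ (¬A ∨ ¬C ∨ C)   [distribute ∨ over ∧]
= (B ∨ ¬E ∨ C) ∧ (B ∨ ¬C ∨ E) ∧ (¬A ∨ ¬E ∨ C) ∧ (¬A ∨ ¬C ∨ E)   [simplify]

(B ∨ ¬E ∨ C) ∧ (B ∨ ¬C ∨ E) ∧ (¬A ∨ ¬E ∨ C) ∧ (¬A ∨ ¬C ∨ E)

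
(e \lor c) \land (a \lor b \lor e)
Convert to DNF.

e \lor (c \land a) \lor (c \land b)

(e \lor c) \land (a \lor b \lor e)
≡ (e \land a) \lor (e \land b) \lor (e \land e) \lor (c \land a) \lor (c \land b) \lor (c \land e)   [distribute \land over \lor]
≡ e \lor (c \land a) \lor (c \land b)   [simplify]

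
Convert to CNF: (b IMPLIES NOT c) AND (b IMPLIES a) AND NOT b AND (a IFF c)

NOT b AND (NOT a OR c) AND (NOT c OR a)

(b IMPLIES NOT c) AND (b IMPLIES a) AND NOT b AND (a IFF c)
≡ (NOT b OR NOT c) AND (b IMPLIES a) AND NOT b AND (a IFF c)   [eliminate IMPLIES]
≡ (NOT b OR NOT c) AND (NOT b OR a) AND NOT b AND (a IFF c)   [eliminate IMPLIES]
≡ (NOT b OR NOT c) AND (NOT b OR a) AND NOT b AND (a IMPLIES c) AND (c IMPLIES a)   [eliminate IFF]
≡ (NOT b OR NOT c) AND (NOT b OR a) AND NOT b AND (NOT a OR c) AND (c IMPLIES a)   [eliminate IMPLIES]
≡ (NOT b OR NOT c) AND (NOT b OR a) AND NOT b AND (NOT a OR c) AND (NOT c OR a)   [eliminate IMPLIES]
≡ NOT b AND (NOT a OR c) AND (NOT c OR a)   [simplify]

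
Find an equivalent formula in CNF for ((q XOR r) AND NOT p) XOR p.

((q XOR r) AND NOT p) XOR p
≡ (((q XOR r) AND NOT p) OR p) AND NOT ((q XOR r) AND NOT p AND p)   [expand XOR]
≡ (((q OR r) AND NOT (q AND r) AND NOT p) OR p) AND NOT ((q XOR r) AND NOT p AND p)   [expand XOR]
≡ (((q OR r) AND NOT (q AND r) AND NOT p) OR p) AND NOT ((q OR r) AND NOT (q AND r) AND NOT p AND p)   [expand XOR]
≡ (((q OR r) AND (NOT q OR NOT r) AND NOT p) OR p) AND NOT ((q OR r) AND NOT (q AND r) AND NOT p AND p)   [De Morgan]
≡ (((q OR r) AND (NOT q OR NOT r) AND NOT p) OR p) AND (NOT (q OR r) OR NOT NOT (q AND r) OR NOT NOT p OR NOT p)   [De Morgan]
≡ (((q OR r) AND (NOT q OR NOT r) AND NOT p) OR p) AND ((NOT q AND NOT r) OR NOT NOT (q AND r) OR NOT NOT p OR NOT p)   [De Morgan]
≡ (((q OR r) AND (NOT q OR NOT r) AND NOT p) OR p) AND ((NOT q AND NOT r) OR (q AND r) OR NOT NOT p OR NOT p)   [double negation]
≡ (((q OR r) AND (NOT q OR NOT r) AND NOT p) OR p) AND ((NOT q AND NOT r) OR (q AND r) OR p OR NOT p)   [double negation]
≡ (q OR r OR p) AND (NOT q OR NOT r OR p) AND (NOT p OR p) AND (NOT q OR q OR p OR NOT p) AND (NOT q OR r OR p OR NOT p) AND (NOT r OR q OR p OR NOT p) AND (NOT r OR r OR p OR NOT p)   [distribute OR over AND]
≡ (q OR r OR p) AND (NOT q OR NOT r OR p)   [simplify]

(q OR r OR p) AND (NOT q OR NOT r OR p)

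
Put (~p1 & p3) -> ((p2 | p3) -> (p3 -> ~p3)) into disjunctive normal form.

(~p1 & p3) -> ((p2 | p3) -> (p3 -> ~p3))
≡ ~(~p1 & p3) | ((p2 | p3) -> (p3 -> ~p3))   — eliminate ->
≡ ~(~p1 & p3) | ~(p2 | p3) | (p3 -> ~p3)   — eliminate ->
≡ ~(~p1 & p3) | ~(p2 | p3) | ~p3 | ~p3   — eliminate ->
≡ ~~p1 | ~p3 | ~(p2 | p3) | ~p3 | ~p3   — De Morgan
≡ p1 | ~p3 | ~(p2 | p3) | ~p3 | ~p3   — double negation
≡ p1 | ~p3 | (~p2 & ~p3) | ~p3 | ~p3   — De Morgan
≡ p1 | ~p3   — simplify

p1 | ~p3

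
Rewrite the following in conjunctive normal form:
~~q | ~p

q | ~p

~~q | ~p
≡ q | ~p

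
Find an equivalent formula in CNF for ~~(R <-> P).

(~R | P) & (~P | R)

~~(R <-> P)
⇔ ~~((R -> P) & (P -> R))
⇔ ~~((~R | P) & (P -> R))
⇔ ~~((~R | P) & (~P | R))
⇔ (~R | P) & (~P | R)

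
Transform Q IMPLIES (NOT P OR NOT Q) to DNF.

Q IMPLIES (NOT P OR NOT Q)
≡ NOT Q OR NOT P OR NOT Q   (eliminate IMPLIES)
≡ NOT Q OR NOT P   (simplify)

NOT Q OR NOT P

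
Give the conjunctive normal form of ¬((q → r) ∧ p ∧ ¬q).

¬((q → r) ∧ p ∧ ¬q)
= ¬((¬q ∨ r) ∧ p ∧ ¬q)   [eliminate →]
= ¬(¬q ∨ r) ∨ ¬p ∨ ¬¬q   [De Morgan]
= (¬¬q ∧ ¬r) ∨ ¬p ∨ ¬¬q   [De Morgan]
= (q ∧ ¬r) ∨ ¬p ∨ ¬¬q   [double negation]
= (q ∧ ¬r) ∨ ¬p ∨ q   [double negation]
= (q ∨ ¬p ∨ q) ∧ (¬r ∨ ¬p ∨ q)   [distribute ∨ over ∧]
= q ∨ ¬p   [simplify]

q ∨ ¬p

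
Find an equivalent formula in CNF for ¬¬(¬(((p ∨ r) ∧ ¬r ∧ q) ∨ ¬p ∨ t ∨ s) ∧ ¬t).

(¬p ∨ r ∨ ¬q) ∧ p ∧ ¬t ∧ ¬s

¬¬(¬(((p ∨ r) ∧ ¬r ∧ q) ∨ ¬p ∨ t ∨ s) ∧ ¬t)
≡ ¬(((p ∨ r) ∧ ¬r ∧ q) ∨ ¬p ∨ t ∨ s) ∧ ¬t   — double negation
≡ ¬((p ∨ r) ∧ ¬r ∧ q) ∧ ¬¬p ∧ ¬t ∧ ¬s ∧ ¬t   — De Morgan
≡ (¬(p ∨ r) ∨ ¬¬r ∨ ¬q) ∧ ¬¬p ∧ ¬t ∧ ¬s ∧ ¬t   — De Morgan
≡ ((¬p ∧ ¬r) ∨ ¬¬r ∨ ¬q) ∧ ¬¬p ∧ ¬t ∧ ¬s ∧ ¬t   — De Morgan
≡ ((¬p ∧ ¬r) ∨ r ∨ ¬q) ∧ ¬¬p ∧ ¬t ∧ ¬s ∧ ¬t   — double negation
≡ ((¬p ∧ ¬r) ∨ r ∨ ¬q) ∧ p ∧ ¬t ∧ ¬s ∧ ¬t   — double negation
≡ (¬p ∨ r ∨ ¬q) ∧ (¬r ∨ r ∨ ¬q) ∧ p ∧ ¬t ∧ ¬s ∧ ¬t   — distribute ∨ over ∧
≡ (¬p ∨ r ∨ ¬q) ∧ p ∧ ¬t ∧ ¬s   — simplify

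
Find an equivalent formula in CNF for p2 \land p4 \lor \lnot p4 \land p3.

p2 \land p4 \lor \lnot p4 \land p3
≡ (p2 \lor \lnot p4) \land (p2 \lor p3) \land (p4 \lor \lnot p4) \land (p4 \lor p3)   — distribute \lor over \land
≡ (p2 \lor \lnot p4) \land (p2 \lor p3) \land (p4 \lor p3)   — simplify

(p2 \lor \lnot p4) \land (p2 \lor p3) \land (p4 \lor p3)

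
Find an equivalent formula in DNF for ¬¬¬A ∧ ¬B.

¬¬¬A ∧ ¬B
≡ ¬A ∧ ¬B   [double negation]

¬A ∧ ¬B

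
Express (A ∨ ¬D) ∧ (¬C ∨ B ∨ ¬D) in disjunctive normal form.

(A ∧ ¬C) ∨ (A ∧ B) ∨ ¬D

(A ∨ ¬D) ∧ (¬C ∨ B ∨ ¬D)
= (A ∧ ¬C) ∨ (A ∧ B) ∨ (A ∧ ¬D) ∨ (¬D ∧ ¬C) ∨ (¬D ∧ B) ∨ (¬D ∧ ¬D)   — distribute ∧ over ∨
= (A ∧ ¬C) ∨ (A ∧ B) ∨ ¬D   — simplify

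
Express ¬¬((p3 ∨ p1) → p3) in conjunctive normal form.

¬¬((p3 ∨ p1) → p3)
≡ ¬¬(¬(p3 ∨ p1) ∨ p3)   [eliminate →]
≡ ¬(p3 ∨ p1) ∨ p3   [double negation]
≡ (¬p3 ∧ ¬p1) ∨ p3   [De Morgan]
≡ (¬p3 ∨ p3) ∧ (¬p1 ∨ p3)   [distribute ∨ over ∧]
≡ ¬p1 ∨ p3   [simplify]

¬p1 ∨ p3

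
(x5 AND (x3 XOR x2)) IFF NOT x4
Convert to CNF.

(x5 AND (x3 XOR x2)) IFF NOT x4
≡ ((x5 AND (x3 XOR x2)) IMPLIES NOT x4) AND (NOT x4 IMPLIES (x5 AND (x3 XOR x2)))   (eliminate IFF)
≡ (NOT (x5 AND (x3 XOR x2)) OR NOT x4) AND (NOT x4 IMPLIES (x5 AND (x3 XOR x2)))   (eliminate IMPLIES)
≡ (NOT (x5 AND (x3 OR x2) AND NOT (x3 AND x2)) OR NOT x4) AND (NOT x4 IMPLIES (x5 AND (x3 XOR x2)))   (expand XOR)
≡ (NOT (x5 AND (x3 OR x2) AND NOT (x3 AND x2)) OR NOT x4) AND (NOT NOT x4 OR (x5 AND (x3 XOR x2)))   (eliminate IMPLIES)
≡ (NOT (x5 AND (x3 OR x2) AND NOT (x3 AND x2)) OR NOT x4) AND (NOT NOT x4 OR (x5 AND (x3 OR x2) AND NOT (x3 AND x2)))   (expand XOR)
≡ (NOT x5 OR NOT (x3 OR x2) OR NOT NOT (x3 AND x2) OR NOT x4) AND (NOT NOT x4 OR (x5 AND (x3 OR x2) AND NOT (x3 AND x2)))   (De Morgan)
≡ (NOT x5 OR (NOT x3 AND NOT x2) OR NOT NOT (x3 AND x2) OR NOT x4) AND (NOT NOT x4 OR (x5 AND (x3 OR x2) AND NOT (x3 AND x2)))   (De Morgan)
≡ (NOT x5 OR (NOT x3 AND NOT x2) OR (x3 AND x2) OR NOT x4) AND (NOT NOT x4 OR (x5 AND (x3 OR x2) AND NOT (x3 AND x2)))   (double negation)
≡ (NOT x5 OR (NOT x3 AND NOT x2) OR (x3 AND x2) OR NOT x4) AND (x4 OR (x5 AND (x3 OR x2) AND NOT (x3 AND x2)))   (double negation)
≡ (NOT x5 OR (NOT x3 AND NOT x2) OR (x3 AND x2) OR NOT x4) AND (x4 OR (x5 AND (x3 OR x2) AND (NOT x3 OR NOT x2)))   (De Morgan)
≡ (NOT x5 OR NOT x3 OR x3 OR NOT x4) AND (NOT x5 OR NOT x3 OR x2 OR NOT x4) AND (NOT x5 OR NOT x2 OR x3 OR NOT x4) AND (NOT x5 OR NOT x2 OR x2 OR NOT x4) AND (x4 OR x5) AND (x4 OR x3 OR x2) AND (x4 OR NOT x3 OR NOT x2)   (distribute OR over AND)
≡ (NOT x5 OR NOT x3 OR x2 OR NOT x4) AND (NOT x5 OR NOT x2 OR x3 OR NOT x4) AND (x4 OR x5) AND (x4 OR x3 OR x2) AND (x4 OR NOT x3 OR NOT x2)   (simplify)

(NOT x5 OR NOT x3 OR x2 OR NOT x4) AND (NOT x5 OR NOT x2 OR x3 OR NOT x4) AND (x4 OR x5) AND (x4 OR x3 OR x2) AND (x4 OR NOT x3 OR NOT x2)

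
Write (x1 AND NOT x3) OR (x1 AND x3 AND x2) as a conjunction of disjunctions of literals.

x1 AND (NOT x3 OR x2)

(x1 AND NOT x3) OR (x1 AND x3 AND x2)
≡ (x1 OR x1) AND (x1 OR x3) AND (x1 OR x2) AND (NOT x3 OR x1) AND (NOT x3 OR x3) AND (NOT x3 OR x2)   [distribute OR over AND]
≡ x1 AND (NOT x3 OR x2)   [simplify]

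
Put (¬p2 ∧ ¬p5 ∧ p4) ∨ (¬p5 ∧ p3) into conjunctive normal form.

(¬p2 ∧ ¬p5 ∧ p4) ∨ (¬p5 ∧ p3)
≡ (¬p2 ∨ ¬p5) ∧ (¬p2 ∨ p3) ∧ (¬p5 ∨ ¬p5) ∧ (¬p5 ∨ p3) ∧ (p4 ∨ ¬p5) ∧ (p4 ∨ p3)   — distribute ∨ over ∧
≡ (¬p2 ∨ p3) ∧ ¬p5 ∧ (p4 ∨ p3)   — simplify

(¬p2 ∨ p3) ∧ ¬p5 ∧ (p4 ∨ p3)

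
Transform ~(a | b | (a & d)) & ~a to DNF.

~(a | b | (a & d)) & ~a
≡ ~a & ~b & ~(a & d) & ~a   (De Morgan)
≡ ~a & ~b & (~a | ~d) & ~a   (De Morgan)
≡ (~a & ~b & ~a & ~a) | (~a & ~b & ~d & ~a)   (distribute & over |)
≡ ~a & ~b   (simplify)

~a & ~b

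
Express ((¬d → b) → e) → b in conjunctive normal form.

(d ∨ b) ∧ (¬e ∨ b)

((¬d → b) → e) → b
≡ ¬((¬d → b) → e) ∨ b
≡ ¬(¬(¬d → b) ∨ e) ∨ b
≡ ¬(¬(¬¬d ∨ b) ∨ e) ∨ b
≡ (¬¬(¬¬d ∨ b) ∧ ¬e) ∨ b
≡ ((¬¬d ∨ b) ∧ ¬e) ∨ b
≡ ((d ∨ b) ∧ ¬e) ∨ b
≡ (d ∨ b ∨ b) ∧ (¬e ∨ b)
≡ (d ∨ b) ∧ (¬e ∨ b)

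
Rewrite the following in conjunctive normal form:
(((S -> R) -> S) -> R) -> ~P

(S | ~P) & (~R | ~P)

(((S -> R) -> S) -> R) -> ~P
⇔ ~(((S -> R) -> S) -> R) | ~P
⇔ ~(~((S -> R) -> S) | R) | ~P
⇔ ~(~(~(S -> R) | S) | R) | ~P
⇔ ~(~(~(~S | R) | S) | R) | ~P
⇔ (~~(~(~S | R) | S) & ~R) | ~P
⇔ ((~(~S | R) | S) & ~R) | ~P
⇔ (((~~S & ~R) | S) & ~R) | ~P
⇔ (((S & ~R) | S) & ~R) | ~P
⇔ (S | S | ~P) & (~R | S | ~P) & (~R | ~P)
⇔ (S | ~P) & (~R | ~P)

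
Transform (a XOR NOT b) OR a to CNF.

(a XOR NOT b) OR a
= ((a OR NOT b) AND NOT (a AND NOT b)) OR a   [expand XOR]
= ((a OR NOT b) AND (NOT a OR NOT NOT b)) OR a   [De Morgan]
= ((a OR NOT b) AND (NOT a OR b)) OR a   [double negation]
= (a OR NOT b OR a) AND (NOT a OR b OR a)   [distribute OR over AND]
= a OR NOT b   [simplify]

a OR NOT b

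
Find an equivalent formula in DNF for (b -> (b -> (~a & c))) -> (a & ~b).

(b & a) | (b & ~c) | (a & ~b)

(b -> (b -> (~a & c))) -> (a & ~b)
= ~(b -> (b -> (~a & c))) | (a & ~b)   [eliminate ->]
= ~(~b | (b -> (~a & c))) | (a & ~b)   [eliminate ->]
= ~(~b | ~b | (~a & c)) | (a & ~b)   [eliminate ->]
= (~~b & ~~b & ~(~a & c)) | (a & ~b)   [De Morgan]
= (b & ~~b & ~(~a & c)) | (a & ~b)   [double negation]
= (b & b & ~(~a & c)) | (a & ~b)   [double negation]
= (b & b & (~~a | ~c)) | (a & ~b)   [De Morgan]
= (b & b & (a | ~c)) | (a & ~b)   [double negation]
= (b & b & a) | (b & b & ~c) | (a & ~b)   [distribute & over |]
= (b & a) | (b & ~c) | (a & ~b)   [simplify]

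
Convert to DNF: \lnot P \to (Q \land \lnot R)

\lnot P \to (Q \land \lnot R)
= \lnot \lnot P \lor (Q \land \lnot R)   (eliminate \to)
= P \lor (Q \land \lnot R)   (double negation)

P \lor (Q \land \lnot R)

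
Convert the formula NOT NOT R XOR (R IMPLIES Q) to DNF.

NOT NOT R XOR (R IMPLIES Q)
= (NOT NOT R AND NOT (R IMPLIES Q)) OR (NOT NOT NOT R AND (R IMPLIES Q))   — expand XOR
= (NOT NOT R AND NOT (NOT R OR Q)) OR (NOT NOT NOT R AND (R IMPLIES Q))   — eliminate IMPLIES
= (NOT NOT R AND NOT (NOT R OR Q)) OR (NOT NOT NOT R AND (NOT R OR Q))   — eliminate IMPLIES
= (R AND NOT (NOT R OR Q)) OR (NOT NOT NOT R AND (NOT R OR Q))   — double negation
= (R AND NOT NOT R AND NOT Q) OR (NOT NOT NOT R AND (NOT R OR Q))   — De Morgan
= (R AND R AND NOT Q) OR (NOT NOT NOT R AND (NOT R OR Q))   — double negation
= (R AND R AND NOT Q) OR (NOT R AND (NOT R OR Q))   — double negation
= (R AND R AND NOT Q) OR (NOT R AND NOT R) OR (NOT R AND Q)   — distribute AND over OR
= (R AND NOT Q) OR NOT R   — simplify

(R AND NOT Q) OR NOT R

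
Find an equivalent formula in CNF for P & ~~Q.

P & Q

P & ~~Q
⇔ P & Q   [double negation]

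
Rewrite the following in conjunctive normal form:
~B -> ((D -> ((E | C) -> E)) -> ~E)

B | ~E

~B -> ((D -> ((E | C) -> E)) -> ~E)
⇔ ~~B | ((D -> ((E | C) -> E)) -> ~E)   (eliminate ->)
⇔ ~~B | ~(D -> ((E | C) -> E)) | ~E   (eliminate ->)
⇔ ~~B | ~(~D | ((E | C) -> E)) | ~E   (eliminate ->)
⇔ ~~B | ~(~D | ~(E | C) | E) | ~E   (eliminate ->)
⇔ B | ~(~D | ~(E | C) | E) | ~E   (double negation)
⇔ B | (~~D & ~~(E | C) & ~E) | ~E   (De Morgan)
⇔ B | (D & ~~(E | C) & ~E) | ~E   (double negation)
⇔ B | (D & (E | C) & ~E) | ~E   (double negation)
⇔ (B | D | ~E) & (B | E | C | ~E) & (B | ~E | ~E)   (distribute | over &)
⇔ B | ~E   (simplify)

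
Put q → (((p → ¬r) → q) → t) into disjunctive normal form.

q → (((p → ¬r) → q) → t)
= ¬q ∨ (((p → ¬r) → q) → t)
= ¬q ∨ ¬((p → ¬r) → q) ∨ t
= ¬q ∨ ¬(¬(p → ¬r) ∨ q) ∨ t
= ¬q ∨ ¬(¬(¬p ∨ ¬r) ∨ q) ∨ t
= ¬q ∨ (¬¬(¬p ∨ ¬r) ∧ ¬q) ∨ t
= ¬q ∨ ((¬p ∨ ¬r) ∧ ¬q) ∨ t
= ¬q ∨ (¬p ∧ ¬q) ∨ (¬r ∧ ¬q) ∨ t
= ¬q ∨ t

¬q ∨ t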